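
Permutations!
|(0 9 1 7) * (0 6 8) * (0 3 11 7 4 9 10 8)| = |(0 10 8 3 11 7 6)(1 4 9)| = 21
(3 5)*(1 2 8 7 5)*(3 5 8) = (1 2 3)(7 8) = [0, 2, 3, 1, 4, 5, 6, 8, 7]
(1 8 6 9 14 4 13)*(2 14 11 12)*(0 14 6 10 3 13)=(0 14 4)(1 8 10 3 13)(2 6 9 11 12)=[14, 8, 6, 13, 0, 5, 9, 7, 10, 11, 3, 12, 2, 1, 4]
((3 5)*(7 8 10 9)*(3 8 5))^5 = ((5 8 10 9 7))^5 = (10)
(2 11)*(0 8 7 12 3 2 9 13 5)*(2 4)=(0 8 7 12 3 4 2 11 9 13 5)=[8, 1, 11, 4, 2, 0, 6, 12, 7, 13, 10, 9, 3, 5]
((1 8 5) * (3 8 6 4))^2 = ((1 6 4 3 8 5))^2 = (1 4 8)(3 5 6)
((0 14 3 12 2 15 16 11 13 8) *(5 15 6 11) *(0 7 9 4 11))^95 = (0 6 2 12 3 14)(4 9 7 8 13 11)(5 16 15)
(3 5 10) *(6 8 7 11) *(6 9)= (3 5 10)(6 8 7 11 9)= [0, 1, 2, 5, 4, 10, 8, 11, 7, 6, 3, 9]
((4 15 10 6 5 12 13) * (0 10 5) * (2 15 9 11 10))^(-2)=((0 2 15 5 12 13 4 9 11 10 6))^(-2)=(0 10 9 13 5 2 6 11 4 12 15)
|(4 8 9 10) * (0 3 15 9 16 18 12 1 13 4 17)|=|(0 3 15 9 10 17)(1 13 4 8 16 18 12)|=42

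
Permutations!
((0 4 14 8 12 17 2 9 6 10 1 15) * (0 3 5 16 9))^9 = ((0 4 14 8 12 17 2)(1 15 3 5 16 9 6 10))^9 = (0 14 12 2 4 8 17)(1 15 3 5 16 9 6 10)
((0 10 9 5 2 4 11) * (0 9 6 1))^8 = ((0 10 6 1)(2 4 11 9 5))^8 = (2 9 4 5 11)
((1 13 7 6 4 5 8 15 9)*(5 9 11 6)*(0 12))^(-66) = (1 8 4 7 11)(5 6 13 15 9)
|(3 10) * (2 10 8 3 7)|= 6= |(2 10 7)(3 8)|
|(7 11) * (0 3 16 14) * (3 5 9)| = |(0 5 9 3 16 14)(7 11)| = 6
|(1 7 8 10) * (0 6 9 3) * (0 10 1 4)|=6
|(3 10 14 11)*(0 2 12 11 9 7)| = 9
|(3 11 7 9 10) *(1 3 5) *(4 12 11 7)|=|(1 3 7 9 10 5)(4 12 11)|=6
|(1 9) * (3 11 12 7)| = |(1 9)(3 11 12 7)| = 4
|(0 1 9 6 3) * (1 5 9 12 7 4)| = 20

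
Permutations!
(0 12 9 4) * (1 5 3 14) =(0 12 9 4)(1 5 3 14) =[12, 5, 2, 14, 0, 3, 6, 7, 8, 4, 10, 11, 9, 13, 1]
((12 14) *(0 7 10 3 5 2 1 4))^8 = (14)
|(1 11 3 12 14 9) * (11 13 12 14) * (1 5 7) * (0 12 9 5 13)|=|(0 12 11 3 14 5 7 1)(9 13)|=8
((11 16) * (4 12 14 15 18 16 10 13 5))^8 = ((4 12 14 15 18 16 11 10 13 5))^8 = (4 13 11 18 14)(5 10 16 15 12)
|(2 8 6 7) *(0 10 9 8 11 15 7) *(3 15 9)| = |(0 10 3 15 7 2 11 9 8 6)| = 10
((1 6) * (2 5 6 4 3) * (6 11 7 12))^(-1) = (1 6 12 7 11 5 2 3 4)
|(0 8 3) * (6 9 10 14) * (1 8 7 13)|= 12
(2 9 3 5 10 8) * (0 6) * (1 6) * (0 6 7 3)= (0 1 7 3 5 10 8 2 9)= [1, 7, 9, 5, 4, 10, 6, 3, 2, 0, 8]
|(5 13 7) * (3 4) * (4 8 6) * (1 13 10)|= |(1 13 7 5 10)(3 8 6 4)|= 20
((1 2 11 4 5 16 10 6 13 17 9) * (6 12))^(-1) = (1 9 17 13 6 12 10 16 5 4 11 2) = ((1 2 11 4 5 16 10 12 6 13 17 9))^(-1)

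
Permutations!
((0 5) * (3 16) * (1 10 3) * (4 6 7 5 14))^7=((0 14 4 6 7 5)(1 10 3 16))^7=(0 14 4 6 7 5)(1 16 3 10)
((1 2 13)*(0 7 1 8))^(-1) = ((0 7 1 2 13 8))^(-1) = (0 8 13 2 1 7)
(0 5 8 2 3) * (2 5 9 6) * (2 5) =(0 9 6 5 8 2 3) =[9, 1, 3, 0, 4, 8, 5, 7, 2, 6]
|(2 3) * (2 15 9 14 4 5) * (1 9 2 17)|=|(1 9 14 4 5 17)(2 3 15)|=6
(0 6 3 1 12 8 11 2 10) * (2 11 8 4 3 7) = (0 6 7 2 10)(1 12 4 3) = [6, 12, 10, 1, 3, 5, 7, 2, 8, 9, 0, 11, 4]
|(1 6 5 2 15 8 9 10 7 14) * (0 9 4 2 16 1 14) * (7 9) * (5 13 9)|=|(0 7)(1 6 13 9 10 5 16)(2 15 8 4)|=28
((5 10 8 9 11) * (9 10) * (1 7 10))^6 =(11)(1 10)(7 8)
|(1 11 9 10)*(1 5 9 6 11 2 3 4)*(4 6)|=|(1 2 3 6 11 4)(5 9 10)|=6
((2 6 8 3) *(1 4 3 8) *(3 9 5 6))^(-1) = (1 6 5 9 4)(2 3)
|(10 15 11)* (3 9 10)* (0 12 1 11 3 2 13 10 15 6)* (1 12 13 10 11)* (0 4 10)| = |(0 13 11 2)(3 9 15)(4 10 6)| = 12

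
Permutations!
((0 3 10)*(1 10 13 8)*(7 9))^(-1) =(0 10 1 8 13 3)(7 9)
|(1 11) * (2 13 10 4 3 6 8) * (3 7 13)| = 4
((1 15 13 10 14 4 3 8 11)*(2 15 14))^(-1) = ((1 14 4 3 8 11)(2 15 13 10))^(-1) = (1 11 8 3 4 14)(2 10 13 15)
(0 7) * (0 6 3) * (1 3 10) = [7, 3, 2, 0, 4, 5, 10, 6, 8, 9, 1] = (0 7 6 10 1 3)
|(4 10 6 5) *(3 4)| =|(3 4 10 6 5)| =5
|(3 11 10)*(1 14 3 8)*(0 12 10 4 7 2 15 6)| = 13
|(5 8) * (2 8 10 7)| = |(2 8 5 10 7)| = 5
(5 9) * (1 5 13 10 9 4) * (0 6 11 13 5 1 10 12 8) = (0 6 11 13 12 8)(4 10 9 5) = [6, 1, 2, 3, 10, 4, 11, 7, 0, 5, 9, 13, 8, 12]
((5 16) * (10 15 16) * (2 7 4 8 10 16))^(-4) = (16)(2 4 10)(7 8 15)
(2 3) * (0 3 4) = (0 3 2 4) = [3, 1, 4, 2, 0]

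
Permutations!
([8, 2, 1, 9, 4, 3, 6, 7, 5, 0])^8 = (0 3 8 9 5)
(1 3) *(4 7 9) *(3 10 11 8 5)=(1 10 11 8 5 3)(4 7 9)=[0, 10, 2, 1, 7, 3, 6, 9, 5, 4, 11, 8]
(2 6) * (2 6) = [0, 1, 2, 3, 4, 5, 6] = (6)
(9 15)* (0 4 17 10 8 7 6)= [4, 1, 2, 3, 17, 5, 0, 6, 7, 15, 8, 11, 12, 13, 14, 9, 16, 10]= (0 4 17 10 8 7 6)(9 15)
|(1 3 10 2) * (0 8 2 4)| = |(0 8 2 1 3 10 4)| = 7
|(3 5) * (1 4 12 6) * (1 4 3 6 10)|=|(1 3 5 6 4 12 10)|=7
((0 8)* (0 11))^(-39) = (11)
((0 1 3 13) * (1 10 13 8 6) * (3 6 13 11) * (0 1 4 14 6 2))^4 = ((0 10 11 3 8 13 1 2)(4 14 6))^4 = (0 8)(1 11)(2 3)(4 14 6)(10 13)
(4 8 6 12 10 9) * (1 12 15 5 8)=(1 12 10 9 4)(5 8 6 15)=[0, 12, 2, 3, 1, 8, 15, 7, 6, 4, 9, 11, 10, 13, 14, 5]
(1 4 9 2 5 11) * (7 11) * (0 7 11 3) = (0 7 3)(1 4 9 2 5 11) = [7, 4, 5, 0, 9, 11, 6, 3, 8, 2, 10, 1]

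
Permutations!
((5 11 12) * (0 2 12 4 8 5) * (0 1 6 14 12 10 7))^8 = (14)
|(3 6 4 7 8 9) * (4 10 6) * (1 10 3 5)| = 9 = |(1 10 6 3 4 7 8 9 5)|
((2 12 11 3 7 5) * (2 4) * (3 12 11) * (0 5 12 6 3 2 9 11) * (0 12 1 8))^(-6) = (12)(0 11 1 4 3)(5 6 8 9 7)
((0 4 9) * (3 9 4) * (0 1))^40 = (9)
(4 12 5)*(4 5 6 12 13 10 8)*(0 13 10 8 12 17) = (0 13 8 4 10 12 6 17) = [13, 1, 2, 3, 10, 5, 17, 7, 4, 9, 12, 11, 6, 8, 14, 15, 16, 0]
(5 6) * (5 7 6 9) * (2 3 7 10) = [0, 1, 3, 7, 4, 9, 10, 6, 8, 5, 2] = (2 3 7 6 10)(5 9)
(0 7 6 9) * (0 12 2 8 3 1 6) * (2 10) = (0 7)(1 6 9 12 10 2 8 3) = [7, 6, 8, 1, 4, 5, 9, 0, 3, 12, 2, 11, 10]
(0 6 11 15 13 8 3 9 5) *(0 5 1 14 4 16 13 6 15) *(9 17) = (0 15 6 11)(1 14 4 16 13 8 3 17 9) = [15, 14, 2, 17, 16, 5, 11, 7, 3, 1, 10, 0, 12, 8, 4, 6, 13, 9]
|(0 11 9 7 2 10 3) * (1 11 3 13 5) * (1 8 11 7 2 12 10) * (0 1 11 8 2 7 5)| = 11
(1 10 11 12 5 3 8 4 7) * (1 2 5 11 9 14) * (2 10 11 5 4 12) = (1 11 2 4 7 10 9 14)(3 8 12 5) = [0, 11, 4, 8, 7, 3, 6, 10, 12, 14, 9, 2, 5, 13, 1]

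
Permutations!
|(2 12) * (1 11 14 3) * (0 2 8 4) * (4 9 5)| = 28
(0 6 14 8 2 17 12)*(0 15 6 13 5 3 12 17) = (17)(0 13 5 3 12 15 6 14 8 2) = [13, 1, 0, 12, 4, 3, 14, 7, 2, 9, 10, 11, 15, 5, 8, 6, 16, 17]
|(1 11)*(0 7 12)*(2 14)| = 6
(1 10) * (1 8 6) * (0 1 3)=(0 1 10 8 6 3)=[1, 10, 2, 0, 4, 5, 3, 7, 6, 9, 8]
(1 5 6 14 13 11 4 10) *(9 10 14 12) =(1 5 6 12 9 10)(4 14 13 11) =[0, 5, 2, 3, 14, 6, 12, 7, 8, 10, 1, 4, 9, 11, 13]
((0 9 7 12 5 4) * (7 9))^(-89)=(0 7 12 5 4)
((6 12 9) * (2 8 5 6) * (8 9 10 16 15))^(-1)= ((2 9)(5 6 12 10 16 15 8))^(-1)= (2 9)(5 8 15 16 10 12 6)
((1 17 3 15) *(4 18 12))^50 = (1 3)(4 12 18)(15 17)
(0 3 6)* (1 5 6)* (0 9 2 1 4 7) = (0 3 4 7)(1 5 6 9 2) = [3, 5, 1, 4, 7, 6, 9, 0, 8, 2]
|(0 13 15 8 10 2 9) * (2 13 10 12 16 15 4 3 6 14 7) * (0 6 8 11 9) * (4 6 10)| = 15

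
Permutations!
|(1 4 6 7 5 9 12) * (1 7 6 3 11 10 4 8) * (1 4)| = |(1 8 4 3 11 10)(5 9 12 7)| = 12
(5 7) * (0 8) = (0 8)(5 7) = [8, 1, 2, 3, 4, 7, 6, 5, 0]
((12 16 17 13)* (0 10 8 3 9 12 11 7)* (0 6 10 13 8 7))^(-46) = (0 11 13)(3 12 17)(6 7 10)(8 9 16)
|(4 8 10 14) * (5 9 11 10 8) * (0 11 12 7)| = 9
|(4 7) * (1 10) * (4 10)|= 4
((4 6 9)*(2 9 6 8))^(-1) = (2 8 4 9)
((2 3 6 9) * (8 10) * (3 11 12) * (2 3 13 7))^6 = (2 11 12 13 7)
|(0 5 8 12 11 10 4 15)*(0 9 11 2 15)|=10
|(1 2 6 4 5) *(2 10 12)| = 7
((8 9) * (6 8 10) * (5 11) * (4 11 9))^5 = ((4 11 5 9 10 6 8))^5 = (4 6 9 11 8 10 5)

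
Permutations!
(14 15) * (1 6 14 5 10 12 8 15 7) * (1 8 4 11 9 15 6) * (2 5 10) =(2 5)(4 11 9 15 10 12)(6 14 7 8) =[0, 1, 5, 3, 11, 2, 14, 8, 6, 15, 12, 9, 4, 13, 7, 10]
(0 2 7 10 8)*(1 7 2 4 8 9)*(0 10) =(0 4 8 10 9 1 7) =[4, 7, 2, 3, 8, 5, 6, 0, 10, 1, 9]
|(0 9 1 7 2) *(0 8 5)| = |(0 9 1 7 2 8 5)| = 7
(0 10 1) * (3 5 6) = (0 10 1)(3 5 6) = [10, 0, 2, 5, 4, 6, 3, 7, 8, 9, 1]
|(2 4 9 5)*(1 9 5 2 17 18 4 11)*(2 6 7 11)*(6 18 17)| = 8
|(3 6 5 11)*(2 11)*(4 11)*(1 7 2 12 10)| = 10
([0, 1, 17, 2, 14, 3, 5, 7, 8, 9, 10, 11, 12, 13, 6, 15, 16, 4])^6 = (2 3 5 6 14 4 17)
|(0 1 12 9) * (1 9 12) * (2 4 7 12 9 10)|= |(0 10 2 4 7 12 9)|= 7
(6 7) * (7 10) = (6 10 7) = [0, 1, 2, 3, 4, 5, 10, 6, 8, 9, 7]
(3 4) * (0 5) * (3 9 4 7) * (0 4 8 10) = [5, 1, 2, 7, 9, 4, 6, 3, 10, 8, 0] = (0 5 4 9 8 10)(3 7)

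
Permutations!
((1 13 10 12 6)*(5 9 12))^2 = ((1 13 10 5 9 12 6))^2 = (1 10 9 6 13 5 12)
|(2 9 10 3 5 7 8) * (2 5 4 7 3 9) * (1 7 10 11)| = |(1 7 8 5 3 4 10 9 11)| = 9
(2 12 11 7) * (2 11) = [0, 1, 12, 3, 4, 5, 6, 11, 8, 9, 10, 7, 2] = (2 12)(7 11)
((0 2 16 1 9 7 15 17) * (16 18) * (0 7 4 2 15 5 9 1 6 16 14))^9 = ((0 15 17 7 5 9 4 2 18 14)(6 16))^9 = (0 14 18 2 4 9 5 7 17 15)(6 16)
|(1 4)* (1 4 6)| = 2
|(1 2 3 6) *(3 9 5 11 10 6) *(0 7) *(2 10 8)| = |(0 7)(1 10 6)(2 9 5 11 8)| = 30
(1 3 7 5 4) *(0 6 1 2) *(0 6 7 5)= (0 7)(1 3 5 4 2 6)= [7, 3, 6, 5, 2, 4, 1, 0]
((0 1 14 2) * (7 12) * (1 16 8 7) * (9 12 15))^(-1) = ((0 16 8 7 15 9 12 1 14 2))^(-1) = (0 2 14 1 12 9 15 7 8 16)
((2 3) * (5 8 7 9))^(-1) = ((2 3)(5 8 7 9))^(-1) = (2 3)(5 9 7 8)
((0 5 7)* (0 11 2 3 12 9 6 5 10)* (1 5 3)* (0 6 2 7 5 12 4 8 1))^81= ((0 10 6 3 4 8 1 12 9 2)(7 11))^81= (0 10 6 3 4 8 1 12 9 2)(7 11)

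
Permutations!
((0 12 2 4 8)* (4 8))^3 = ((0 12 2 8))^3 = (0 8 2 12)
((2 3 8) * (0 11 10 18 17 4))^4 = (0 17 10)(2 3 8)(4 18 11)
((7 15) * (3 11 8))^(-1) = ((3 11 8)(7 15))^(-1) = (3 8 11)(7 15)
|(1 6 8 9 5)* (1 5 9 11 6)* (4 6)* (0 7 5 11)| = |(0 7 5 11 4 6 8)| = 7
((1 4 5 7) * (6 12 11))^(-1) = ((1 4 5 7)(6 12 11))^(-1) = (1 7 5 4)(6 11 12)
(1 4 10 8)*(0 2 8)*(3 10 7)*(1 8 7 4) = (0 2 7 3 10) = [2, 1, 7, 10, 4, 5, 6, 3, 8, 9, 0]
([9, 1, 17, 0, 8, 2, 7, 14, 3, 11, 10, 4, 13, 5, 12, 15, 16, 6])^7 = (0 9 11 4 8 3)(2 5 13 12 14 7 6 17)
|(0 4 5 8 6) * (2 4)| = |(0 2 4 5 8 6)| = 6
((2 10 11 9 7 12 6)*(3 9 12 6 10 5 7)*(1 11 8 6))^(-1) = ((1 11 12 10 8 6 2 5 7)(3 9))^(-1) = (1 7 5 2 6 8 10 12 11)(3 9)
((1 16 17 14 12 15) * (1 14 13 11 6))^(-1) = (1 6 11 13 17 16)(12 14 15)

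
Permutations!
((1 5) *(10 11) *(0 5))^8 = (11)(0 1 5)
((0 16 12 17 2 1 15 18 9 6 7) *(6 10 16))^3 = ((0 6 7)(1 15 18 9 10 16 12 17 2))^3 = (1 9 12)(2 18 16)(10 17 15)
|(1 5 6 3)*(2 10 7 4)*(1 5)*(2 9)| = 15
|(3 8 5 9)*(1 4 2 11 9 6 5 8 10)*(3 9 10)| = |(1 4 2 11 10)(5 6)| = 10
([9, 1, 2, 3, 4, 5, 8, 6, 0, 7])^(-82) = [6, 1, 2, 3, 4, 5, 9, 0, 7, 8]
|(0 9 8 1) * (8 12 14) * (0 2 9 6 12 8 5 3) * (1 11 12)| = |(0 6 1 2 9 8 11 12 14 5 3)| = 11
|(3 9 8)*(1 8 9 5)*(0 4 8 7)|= 7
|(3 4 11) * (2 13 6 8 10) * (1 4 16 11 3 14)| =30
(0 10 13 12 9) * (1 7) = (0 10 13 12 9)(1 7) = [10, 7, 2, 3, 4, 5, 6, 1, 8, 0, 13, 11, 9, 12]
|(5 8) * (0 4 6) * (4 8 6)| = |(0 8 5 6)| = 4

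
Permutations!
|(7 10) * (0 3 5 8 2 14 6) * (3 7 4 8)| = 8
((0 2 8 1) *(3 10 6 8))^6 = (0 1 8 6 10 3 2) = ((0 2 3 10 6 8 1))^6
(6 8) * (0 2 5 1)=(0 2 5 1)(6 8)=[2, 0, 5, 3, 4, 1, 8, 7, 6]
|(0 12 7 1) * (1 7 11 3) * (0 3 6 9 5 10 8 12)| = |(1 3)(5 10 8 12 11 6 9)| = 14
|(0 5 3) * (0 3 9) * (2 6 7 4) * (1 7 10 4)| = 12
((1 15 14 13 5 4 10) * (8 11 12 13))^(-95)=(1 12)(4 8)(5 14)(10 11)(13 15)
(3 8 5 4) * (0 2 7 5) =(0 2 7 5 4 3 8) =[2, 1, 7, 8, 3, 4, 6, 5, 0]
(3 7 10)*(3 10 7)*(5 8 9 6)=(10)(5 8 9 6)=[0, 1, 2, 3, 4, 8, 5, 7, 9, 6, 10]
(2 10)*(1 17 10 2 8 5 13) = [0, 17, 2, 3, 4, 13, 6, 7, 5, 9, 8, 11, 12, 1, 14, 15, 16, 10] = (1 17 10 8 5 13)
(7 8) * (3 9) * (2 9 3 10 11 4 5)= (2 9 10 11 4 5)(7 8)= [0, 1, 9, 3, 5, 2, 6, 8, 7, 10, 11, 4]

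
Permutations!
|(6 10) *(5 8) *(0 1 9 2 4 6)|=|(0 1 9 2 4 6 10)(5 8)|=14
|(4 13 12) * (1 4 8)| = 5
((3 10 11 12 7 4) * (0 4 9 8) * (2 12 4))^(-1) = (0 8 9 7 12 2)(3 4 11 10)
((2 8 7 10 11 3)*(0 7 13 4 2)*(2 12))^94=((0 7 10 11 3)(2 8 13 4 12))^94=(0 3 11 10 7)(2 12 4 13 8)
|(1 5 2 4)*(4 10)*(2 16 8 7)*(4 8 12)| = |(1 5 16 12 4)(2 10 8 7)| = 20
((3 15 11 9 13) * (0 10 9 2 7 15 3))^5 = ((0 10 9 13)(2 7 15 11))^5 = (0 10 9 13)(2 7 15 11)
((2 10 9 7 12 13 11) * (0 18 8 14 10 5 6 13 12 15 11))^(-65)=(18)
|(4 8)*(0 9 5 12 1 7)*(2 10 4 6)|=|(0 9 5 12 1 7)(2 10 4 8 6)|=30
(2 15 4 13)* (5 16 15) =(2 5 16 15 4 13) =[0, 1, 5, 3, 13, 16, 6, 7, 8, 9, 10, 11, 12, 2, 14, 4, 15]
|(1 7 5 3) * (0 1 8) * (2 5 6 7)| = 6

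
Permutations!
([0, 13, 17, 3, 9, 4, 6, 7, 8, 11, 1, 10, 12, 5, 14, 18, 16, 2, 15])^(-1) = (1 10 11 9 4 5 13)(2 17)(15 18)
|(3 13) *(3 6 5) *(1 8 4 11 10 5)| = 9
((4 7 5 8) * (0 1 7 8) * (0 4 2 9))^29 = ((0 1 7 5 4 8 2 9))^29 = (0 8 7 9 4 1 2 5)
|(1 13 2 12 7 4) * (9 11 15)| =6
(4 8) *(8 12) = (4 12 8) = [0, 1, 2, 3, 12, 5, 6, 7, 4, 9, 10, 11, 8]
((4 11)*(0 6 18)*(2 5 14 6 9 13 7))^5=((0 9 13 7 2 5 14 6 18)(4 11))^5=(0 5 9 14 13 6 7 18 2)(4 11)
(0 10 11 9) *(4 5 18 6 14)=(0 10 11 9)(4 5 18 6 14)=[10, 1, 2, 3, 5, 18, 14, 7, 8, 0, 11, 9, 12, 13, 4, 15, 16, 17, 6]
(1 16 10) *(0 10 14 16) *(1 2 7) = [10, 0, 7, 3, 4, 5, 6, 1, 8, 9, 2, 11, 12, 13, 16, 15, 14] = (0 10 2 7 1)(14 16)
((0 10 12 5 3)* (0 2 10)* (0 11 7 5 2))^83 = (0 5 11 3 7)(2 12 10) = ((0 11 7 5 3)(2 10 12))^83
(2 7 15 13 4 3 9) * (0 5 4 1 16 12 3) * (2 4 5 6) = [6, 16, 7, 9, 0, 5, 2, 15, 8, 4, 10, 11, 3, 1, 14, 13, 12] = (0 6 2 7 15 13 1 16 12 3 9 4)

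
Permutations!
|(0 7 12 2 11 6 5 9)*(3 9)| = 9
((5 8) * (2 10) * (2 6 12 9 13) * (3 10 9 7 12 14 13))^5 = ((2 9 3 10 6 14 13)(5 8)(7 12))^5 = (2 14 10 9 13 6 3)(5 8)(7 12)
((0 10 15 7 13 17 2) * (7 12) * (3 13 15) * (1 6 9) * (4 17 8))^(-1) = (0 2 17 4 8 13 3 10)(1 9 6)(7 12 15)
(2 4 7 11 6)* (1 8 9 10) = (1 8 9 10)(2 4 7 11 6) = [0, 8, 4, 3, 7, 5, 2, 11, 9, 10, 1, 6]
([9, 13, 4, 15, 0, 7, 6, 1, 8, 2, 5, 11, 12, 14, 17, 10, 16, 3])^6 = (0 2)(1 10 17)(3 13 5)(4 9)(7 15 14)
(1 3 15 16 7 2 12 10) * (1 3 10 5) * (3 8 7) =(1 10 8 7 2 12 5)(3 15 16) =[0, 10, 12, 15, 4, 1, 6, 2, 7, 9, 8, 11, 5, 13, 14, 16, 3]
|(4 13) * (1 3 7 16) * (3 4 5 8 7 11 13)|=|(1 4 3 11 13 5 8 7 16)|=9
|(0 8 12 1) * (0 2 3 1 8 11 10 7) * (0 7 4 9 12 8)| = 6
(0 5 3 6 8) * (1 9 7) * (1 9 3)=(0 5 1 3 6 8)(7 9)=[5, 3, 2, 6, 4, 1, 8, 9, 0, 7]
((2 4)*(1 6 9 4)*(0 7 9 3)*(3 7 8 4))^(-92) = ((0 8 4 2 1 6 7 9 3))^(-92) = (0 9 6 2 8 3 7 1 4)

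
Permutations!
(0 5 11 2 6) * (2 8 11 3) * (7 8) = [5, 1, 6, 2, 4, 3, 0, 8, 11, 9, 10, 7] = (0 5 3 2 6)(7 8 11)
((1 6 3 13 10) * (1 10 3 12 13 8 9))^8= (1 6 12 13 3 8 9)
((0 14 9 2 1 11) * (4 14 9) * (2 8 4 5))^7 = ((0 9 8 4 14 5 2 1 11))^7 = (0 1 5 4 9 11 2 14 8)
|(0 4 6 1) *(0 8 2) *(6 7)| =|(0 4 7 6 1 8 2)| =7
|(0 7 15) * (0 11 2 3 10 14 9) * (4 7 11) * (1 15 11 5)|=12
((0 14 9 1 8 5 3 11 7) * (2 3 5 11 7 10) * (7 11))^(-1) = ((0 14 9 1 8 7)(2 3 11 10))^(-1) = (0 7 8 1 9 14)(2 10 11 3)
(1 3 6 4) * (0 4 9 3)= (0 4 1)(3 6 9)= [4, 0, 2, 6, 1, 5, 9, 7, 8, 3]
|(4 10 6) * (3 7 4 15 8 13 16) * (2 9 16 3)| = |(2 9 16)(3 7 4 10 6 15 8 13)| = 24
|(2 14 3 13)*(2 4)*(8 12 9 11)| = 20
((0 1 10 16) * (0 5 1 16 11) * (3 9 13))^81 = (0 1)(5 11)(10 16)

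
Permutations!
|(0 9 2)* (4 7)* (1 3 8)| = |(0 9 2)(1 3 8)(4 7)| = 6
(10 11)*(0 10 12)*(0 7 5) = (0 10 11 12 7 5) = [10, 1, 2, 3, 4, 0, 6, 5, 8, 9, 11, 12, 7]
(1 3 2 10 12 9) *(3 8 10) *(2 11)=(1 8 10 12 9)(2 3 11)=[0, 8, 3, 11, 4, 5, 6, 7, 10, 1, 12, 2, 9]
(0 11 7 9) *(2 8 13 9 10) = (0 11 7 10 2 8 13 9) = [11, 1, 8, 3, 4, 5, 6, 10, 13, 0, 2, 7, 12, 9]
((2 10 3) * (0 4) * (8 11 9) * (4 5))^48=((0 5 4)(2 10 3)(8 11 9))^48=(11)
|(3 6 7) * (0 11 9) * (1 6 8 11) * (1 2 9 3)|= 3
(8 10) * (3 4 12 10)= [0, 1, 2, 4, 12, 5, 6, 7, 3, 9, 8, 11, 10]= (3 4 12 10 8)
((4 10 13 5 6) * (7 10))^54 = ((4 7 10 13 5 6))^54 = (13)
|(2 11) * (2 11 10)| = |(11)(2 10)| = 2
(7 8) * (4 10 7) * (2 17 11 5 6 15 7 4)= [0, 1, 17, 3, 10, 6, 15, 8, 2, 9, 4, 5, 12, 13, 14, 7, 16, 11]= (2 17 11 5 6 15 7 8)(4 10)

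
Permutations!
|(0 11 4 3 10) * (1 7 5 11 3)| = |(0 3 10)(1 7 5 11 4)| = 15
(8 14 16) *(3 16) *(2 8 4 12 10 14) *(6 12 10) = (2 8)(3 16 4 10 14)(6 12) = [0, 1, 8, 16, 10, 5, 12, 7, 2, 9, 14, 11, 6, 13, 3, 15, 4]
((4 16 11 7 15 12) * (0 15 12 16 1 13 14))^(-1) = (0 14 13 1 4 12 7 11 16 15)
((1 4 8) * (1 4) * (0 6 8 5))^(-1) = (0 5 4 8 6)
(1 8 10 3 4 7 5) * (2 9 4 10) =(1 8 2 9 4 7 5)(3 10) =[0, 8, 9, 10, 7, 1, 6, 5, 2, 4, 3]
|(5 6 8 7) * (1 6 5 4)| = 5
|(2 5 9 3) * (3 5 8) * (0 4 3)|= 10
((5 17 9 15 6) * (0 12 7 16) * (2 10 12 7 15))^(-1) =((0 7 16)(2 10 12 15 6 5 17 9))^(-1) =(0 16 7)(2 9 17 5 6 15 12 10)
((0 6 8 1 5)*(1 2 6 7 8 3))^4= (0 6)(1 8)(2 5)(3 7)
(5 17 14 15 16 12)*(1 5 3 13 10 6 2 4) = [0, 5, 4, 13, 1, 17, 2, 7, 8, 9, 6, 11, 3, 10, 15, 16, 12, 14] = (1 5 17 14 15 16 12 3 13 10 6 2 4)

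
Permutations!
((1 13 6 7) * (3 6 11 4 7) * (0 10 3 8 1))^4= (0 8 4 3 13)(1 7 6 11 10)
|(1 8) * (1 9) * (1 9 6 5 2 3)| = |(9)(1 8 6 5 2 3)| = 6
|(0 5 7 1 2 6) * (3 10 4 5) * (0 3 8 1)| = |(0 8 1 2 6 3 10 4 5 7)| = 10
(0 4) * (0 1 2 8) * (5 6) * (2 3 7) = (0 4 1 3 7 2 8)(5 6) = [4, 3, 8, 7, 1, 6, 5, 2, 0]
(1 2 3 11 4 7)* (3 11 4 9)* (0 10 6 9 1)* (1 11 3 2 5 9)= [10, 5, 3, 4, 7, 9, 1, 0, 8, 2, 6, 11]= (11)(0 10 6 1 5 9 2 3 4 7)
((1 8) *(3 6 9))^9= (9)(1 8)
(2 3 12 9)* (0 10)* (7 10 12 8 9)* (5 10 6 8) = (0 12 7 6 8 9 2 3 5 10) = [12, 1, 3, 5, 4, 10, 8, 6, 9, 2, 0, 11, 7]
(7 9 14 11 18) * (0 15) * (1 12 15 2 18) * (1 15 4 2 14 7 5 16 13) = (0 14 11 15)(1 12 4 2 18 5 16 13)(7 9) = [14, 12, 18, 3, 2, 16, 6, 9, 8, 7, 10, 15, 4, 1, 11, 0, 13, 17, 5]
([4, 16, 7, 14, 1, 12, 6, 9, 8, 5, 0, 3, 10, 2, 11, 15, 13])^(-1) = [10, 4, 13, 11, 0, 9, 6, 2, 8, 7, 12, 14, 5, 16, 3, 15, 1]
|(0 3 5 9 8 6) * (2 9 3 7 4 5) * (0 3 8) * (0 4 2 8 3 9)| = 6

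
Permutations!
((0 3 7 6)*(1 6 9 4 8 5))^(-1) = ((0 3 7 9 4 8 5 1 6))^(-1) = (0 6 1 5 8 4 9 7 3)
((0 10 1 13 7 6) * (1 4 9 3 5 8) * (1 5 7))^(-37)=(0 7 9 10 6 3 4)(1 13)(5 8)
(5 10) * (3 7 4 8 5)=(3 7 4 8 5 10)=[0, 1, 2, 7, 8, 10, 6, 4, 5, 9, 3]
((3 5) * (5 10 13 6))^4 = ((3 10 13 6 5))^4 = (3 5 6 13 10)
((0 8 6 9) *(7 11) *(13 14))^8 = ((0 8 6 9)(7 11)(13 14))^8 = (14)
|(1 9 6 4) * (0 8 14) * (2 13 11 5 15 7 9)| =30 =|(0 8 14)(1 2 13 11 5 15 7 9 6 4)|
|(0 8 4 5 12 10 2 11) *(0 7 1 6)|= |(0 8 4 5 12 10 2 11 7 1 6)|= 11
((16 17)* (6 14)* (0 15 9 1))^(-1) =((0 15 9 1)(6 14)(16 17))^(-1) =(0 1 9 15)(6 14)(16 17)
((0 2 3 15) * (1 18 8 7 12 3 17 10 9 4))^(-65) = (18)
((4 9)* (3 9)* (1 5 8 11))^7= (1 11 8 5)(3 9 4)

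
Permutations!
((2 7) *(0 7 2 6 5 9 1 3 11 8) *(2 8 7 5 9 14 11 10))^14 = ((0 5 14 11 7 6 9 1 3 10 2 8))^14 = (0 14 7 9 3 2)(1 10 8 5 11 6)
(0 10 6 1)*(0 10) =(1 10 6) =[0, 10, 2, 3, 4, 5, 1, 7, 8, 9, 6]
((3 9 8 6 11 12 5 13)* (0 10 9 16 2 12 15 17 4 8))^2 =(0 9 10)(2 5 3)(4 6 15)(8 11 17)(12 13 16)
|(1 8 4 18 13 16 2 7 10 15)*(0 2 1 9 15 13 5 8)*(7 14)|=8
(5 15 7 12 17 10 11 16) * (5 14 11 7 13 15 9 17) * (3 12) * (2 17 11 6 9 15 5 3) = (2 17 10 7)(3 12)(5 15 13)(6 9 11 16 14) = [0, 1, 17, 12, 4, 15, 9, 2, 8, 11, 7, 16, 3, 5, 6, 13, 14, 10]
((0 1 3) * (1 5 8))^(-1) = ((0 5 8 1 3))^(-1) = (0 3 1 8 5)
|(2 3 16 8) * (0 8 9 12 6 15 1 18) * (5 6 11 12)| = 22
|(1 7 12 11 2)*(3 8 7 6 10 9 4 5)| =12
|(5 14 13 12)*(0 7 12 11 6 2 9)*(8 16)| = 10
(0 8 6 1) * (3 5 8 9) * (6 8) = (0 9 3 5 6 1) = [9, 0, 2, 5, 4, 6, 1, 7, 8, 3]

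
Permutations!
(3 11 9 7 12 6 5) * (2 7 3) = [0, 1, 7, 11, 4, 2, 5, 12, 8, 3, 10, 9, 6] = (2 7 12 6 5)(3 11 9)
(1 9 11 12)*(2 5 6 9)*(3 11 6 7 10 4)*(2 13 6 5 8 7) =(1 13 6 9 5 2 8 7 10 4 3 11 12) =[0, 13, 8, 11, 3, 2, 9, 10, 7, 5, 4, 12, 1, 6]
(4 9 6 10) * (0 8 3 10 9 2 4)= (0 8 3 10)(2 4)(6 9)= [8, 1, 4, 10, 2, 5, 9, 7, 3, 6, 0]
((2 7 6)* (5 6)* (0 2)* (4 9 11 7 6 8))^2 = ((0 2 6)(4 9 11 7 5 8))^2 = (0 6 2)(4 11 5)(7 8 9)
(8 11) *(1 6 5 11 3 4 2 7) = [0, 6, 7, 4, 2, 11, 5, 1, 3, 9, 10, 8] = (1 6 5 11 8 3 4 2 7)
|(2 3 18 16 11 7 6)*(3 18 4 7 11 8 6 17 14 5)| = 30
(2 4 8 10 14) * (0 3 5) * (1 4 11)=[3, 4, 11, 5, 8, 0, 6, 7, 10, 9, 14, 1, 12, 13, 2]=(0 3 5)(1 4 8 10 14 2 11)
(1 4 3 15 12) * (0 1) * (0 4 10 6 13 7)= [1, 10, 2, 15, 3, 5, 13, 0, 8, 9, 6, 11, 4, 7, 14, 12]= (0 1 10 6 13 7)(3 15 12 4)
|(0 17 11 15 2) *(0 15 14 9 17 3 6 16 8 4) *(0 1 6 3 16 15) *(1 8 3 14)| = 22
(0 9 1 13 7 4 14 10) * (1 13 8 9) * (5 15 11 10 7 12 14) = (0 1 8 9 13 12 14 7 4 5 15 11 10) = [1, 8, 2, 3, 5, 15, 6, 4, 9, 13, 0, 10, 14, 12, 7, 11]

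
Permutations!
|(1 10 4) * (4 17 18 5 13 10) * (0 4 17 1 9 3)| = 12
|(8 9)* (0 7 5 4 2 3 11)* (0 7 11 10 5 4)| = 8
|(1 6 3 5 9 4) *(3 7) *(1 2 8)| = |(1 6 7 3 5 9 4 2 8)| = 9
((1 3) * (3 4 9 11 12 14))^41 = (1 3 14 12 11 9 4)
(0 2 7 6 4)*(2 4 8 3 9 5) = (0 4)(2 7 6 8 3 9 5) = [4, 1, 7, 9, 0, 2, 8, 6, 3, 5]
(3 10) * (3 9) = [0, 1, 2, 10, 4, 5, 6, 7, 8, 3, 9] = (3 10 9)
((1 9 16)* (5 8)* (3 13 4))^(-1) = (1 16 9)(3 4 13)(5 8)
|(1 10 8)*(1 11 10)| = 3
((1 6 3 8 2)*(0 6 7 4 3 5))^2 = (0 5 6)(1 4 8)(2 7 3)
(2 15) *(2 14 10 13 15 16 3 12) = (2 16 3 12)(10 13 15 14) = [0, 1, 16, 12, 4, 5, 6, 7, 8, 9, 13, 11, 2, 15, 10, 14, 3]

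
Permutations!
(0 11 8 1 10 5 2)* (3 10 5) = [11, 5, 0, 10, 4, 2, 6, 7, 1, 9, 3, 8] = (0 11 8 1 5 2)(3 10)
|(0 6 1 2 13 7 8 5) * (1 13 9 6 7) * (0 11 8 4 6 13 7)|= |(1 2 9 13)(4 6 7)(5 11 8)|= 12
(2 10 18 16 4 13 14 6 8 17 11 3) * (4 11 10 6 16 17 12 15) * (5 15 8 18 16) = (2 6 18 17 10 16 11 3)(4 13 14 5 15)(8 12) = [0, 1, 6, 2, 13, 15, 18, 7, 12, 9, 16, 3, 8, 14, 5, 4, 11, 10, 17]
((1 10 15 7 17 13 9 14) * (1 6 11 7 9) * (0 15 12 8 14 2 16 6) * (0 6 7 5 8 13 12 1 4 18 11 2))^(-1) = (0 9 15)(1 10)(2 6 14 8 5 11 18 4 13 12 17 7 16)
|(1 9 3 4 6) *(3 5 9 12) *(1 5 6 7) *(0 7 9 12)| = |(0 7 1)(3 4 9 6 5 12)| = 6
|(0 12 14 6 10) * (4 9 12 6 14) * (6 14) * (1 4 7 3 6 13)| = |(0 14 13 1 4 9 12 7 3 6 10)| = 11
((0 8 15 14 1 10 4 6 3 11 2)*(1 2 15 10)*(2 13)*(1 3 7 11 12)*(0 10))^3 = (0 8)(2 6 15)(4 11 13)(7 14 10)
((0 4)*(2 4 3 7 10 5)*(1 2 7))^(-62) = ((0 3 1 2 4)(5 7 10))^(-62) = (0 2 3 4 1)(5 7 10)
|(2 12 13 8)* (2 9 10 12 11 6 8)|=8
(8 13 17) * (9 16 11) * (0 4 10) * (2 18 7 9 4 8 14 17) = (0 8 13 2 18 7 9 16 11 4 10)(14 17) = [8, 1, 18, 3, 10, 5, 6, 9, 13, 16, 0, 4, 12, 2, 17, 15, 11, 14, 7]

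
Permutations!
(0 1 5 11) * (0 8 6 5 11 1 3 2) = (0 3 2)(1 11 8 6 5) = [3, 11, 0, 2, 4, 1, 5, 7, 6, 9, 10, 8]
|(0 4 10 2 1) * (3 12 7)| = 15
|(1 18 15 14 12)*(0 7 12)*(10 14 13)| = |(0 7 12 1 18 15 13 10 14)| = 9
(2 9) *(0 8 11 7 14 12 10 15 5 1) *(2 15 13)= [8, 0, 9, 3, 4, 1, 6, 14, 11, 15, 13, 7, 10, 2, 12, 5]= (0 8 11 7 14 12 10 13 2 9 15 5 1)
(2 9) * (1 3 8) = [0, 3, 9, 8, 4, 5, 6, 7, 1, 2] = (1 3 8)(2 9)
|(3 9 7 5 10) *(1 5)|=6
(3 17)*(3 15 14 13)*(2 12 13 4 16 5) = (2 12 13 3 17 15 14 4 16 5) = [0, 1, 12, 17, 16, 2, 6, 7, 8, 9, 10, 11, 13, 3, 4, 14, 5, 15]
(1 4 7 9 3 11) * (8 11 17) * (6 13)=[0, 4, 2, 17, 7, 5, 13, 9, 11, 3, 10, 1, 12, 6, 14, 15, 16, 8]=(1 4 7 9 3 17 8 11)(6 13)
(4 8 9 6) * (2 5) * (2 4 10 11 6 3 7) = (2 5 4 8 9 3 7)(6 10 11) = [0, 1, 5, 7, 8, 4, 10, 2, 9, 3, 11, 6]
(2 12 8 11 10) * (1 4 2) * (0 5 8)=(0 5 8 11 10 1 4 2 12)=[5, 4, 12, 3, 2, 8, 6, 7, 11, 9, 1, 10, 0]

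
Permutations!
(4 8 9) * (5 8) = [0, 1, 2, 3, 5, 8, 6, 7, 9, 4] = (4 5 8 9)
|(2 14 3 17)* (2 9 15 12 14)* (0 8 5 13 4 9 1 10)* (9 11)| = 14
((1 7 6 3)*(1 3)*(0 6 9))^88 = (0 7 6 9 1)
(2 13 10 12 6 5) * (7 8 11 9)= (2 13 10 12 6 5)(7 8 11 9)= [0, 1, 13, 3, 4, 2, 5, 8, 11, 7, 12, 9, 6, 10]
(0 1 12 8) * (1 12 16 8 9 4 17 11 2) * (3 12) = (0 3 12 9 4 17 11 2 1 16 8) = [3, 16, 1, 12, 17, 5, 6, 7, 0, 4, 10, 2, 9, 13, 14, 15, 8, 11]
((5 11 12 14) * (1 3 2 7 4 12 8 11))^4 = (1 4)(2 14)(3 12)(5 7)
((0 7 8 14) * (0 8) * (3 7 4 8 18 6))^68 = (0 18)(3 8)(4 6)(7 14)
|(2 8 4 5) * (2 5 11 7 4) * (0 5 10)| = 6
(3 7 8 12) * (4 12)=(3 7 8 4 12)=[0, 1, 2, 7, 12, 5, 6, 8, 4, 9, 10, 11, 3]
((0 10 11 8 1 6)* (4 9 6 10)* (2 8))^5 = (11)(0 4 9 6)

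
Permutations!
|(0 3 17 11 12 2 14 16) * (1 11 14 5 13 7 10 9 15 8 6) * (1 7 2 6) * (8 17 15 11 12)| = |(0 3 15 17 14 16)(1 12 6 7 10 9 11 8)(2 5 13)| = 24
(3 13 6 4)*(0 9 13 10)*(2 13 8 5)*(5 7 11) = (0 9 8 7 11 5 2 13 6 4 3 10) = [9, 1, 13, 10, 3, 2, 4, 11, 7, 8, 0, 5, 12, 6]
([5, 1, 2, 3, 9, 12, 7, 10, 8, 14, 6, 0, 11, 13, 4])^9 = [5, 1, 2, 3, 4, 12, 6, 7, 8, 9, 10, 0, 11, 13, 14]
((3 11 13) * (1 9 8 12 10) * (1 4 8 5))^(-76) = (1 5 9)(3 13 11)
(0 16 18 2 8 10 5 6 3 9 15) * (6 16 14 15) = [14, 1, 8, 9, 4, 16, 3, 7, 10, 6, 5, 11, 12, 13, 15, 0, 18, 17, 2] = (0 14 15)(2 8 10 5 16 18)(3 9 6)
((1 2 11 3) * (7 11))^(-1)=((1 2 7 11 3))^(-1)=(1 3 11 7 2)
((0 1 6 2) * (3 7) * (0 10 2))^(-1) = (0 6 1)(2 10)(3 7)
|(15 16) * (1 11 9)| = |(1 11 9)(15 16)| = 6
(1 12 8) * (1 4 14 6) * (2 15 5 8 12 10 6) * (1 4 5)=(1 10 6 4 14 2 15)(5 8)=[0, 10, 15, 3, 14, 8, 4, 7, 5, 9, 6, 11, 12, 13, 2, 1]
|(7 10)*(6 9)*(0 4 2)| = 6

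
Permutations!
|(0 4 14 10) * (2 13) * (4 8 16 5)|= 14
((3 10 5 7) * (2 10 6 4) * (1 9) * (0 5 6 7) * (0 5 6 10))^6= (10)(0 4)(2 6)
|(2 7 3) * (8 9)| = 6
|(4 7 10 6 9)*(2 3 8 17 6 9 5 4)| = 10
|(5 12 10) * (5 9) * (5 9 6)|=4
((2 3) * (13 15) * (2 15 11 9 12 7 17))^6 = ((2 3 15 13 11 9 12 7 17))^6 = (2 12 13)(3 7 11)(9 15 17)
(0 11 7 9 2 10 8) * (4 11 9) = (0 9 2 10 8)(4 11 7) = [9, 1, 10, 3, 11, 5, 6, 4, 0, 2, 8, 7]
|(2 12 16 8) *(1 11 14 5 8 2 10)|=6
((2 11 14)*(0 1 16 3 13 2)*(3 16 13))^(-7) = (16)(0 14 11 2 13 1)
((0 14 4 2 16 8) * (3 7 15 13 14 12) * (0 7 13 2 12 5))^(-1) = ((0 5)(2 16 8 7 15)(3 13 14 4 12))^(-1) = (0 5)(2 15 7 8 16)(3 12 4 14 13)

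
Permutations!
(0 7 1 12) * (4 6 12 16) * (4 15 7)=(0 4 6 12)(1 16 15 7)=[4, 16, 2, 3, 6, 5, 12, 1, 8, 9, 10, 11, 0, 13, 14, 7, 15]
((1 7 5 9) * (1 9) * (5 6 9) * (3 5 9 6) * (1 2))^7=((9)(1 7 3 5 2))^7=(9)(1 3 2 7 5)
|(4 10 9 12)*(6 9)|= |(4 10 6 9 12)|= 5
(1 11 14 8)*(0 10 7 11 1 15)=(0 10 7 11 14 8 15)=[10, 1, 2, 3, 4, 5, 6, 11, 15, 9, 7, 14, 12, 13, 8, 0]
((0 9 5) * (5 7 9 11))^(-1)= (0 5 11)(7 9)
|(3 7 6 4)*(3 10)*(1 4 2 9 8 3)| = 6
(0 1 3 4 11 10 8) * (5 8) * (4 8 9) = [1, 3, 2, 8, 11, 9, 6, 7, 0, 4, 5, 10] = (0 1 3 8)(4 11 10 5 9)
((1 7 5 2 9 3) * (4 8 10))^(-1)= (1 3 9 2 5 7)(4 10 8)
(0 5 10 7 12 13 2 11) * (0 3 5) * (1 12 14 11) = (1 12 13 2)(3 5 10 7 14 11) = [0, 12, 1, 5, 4, 10, 6, 14, 8, 9, 7, 3, 13, 2, 11]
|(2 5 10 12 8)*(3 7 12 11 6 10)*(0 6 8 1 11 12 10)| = |(0 6)(1 11 8 2 5 3 7 10 12)| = 18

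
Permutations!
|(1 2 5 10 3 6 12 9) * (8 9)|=9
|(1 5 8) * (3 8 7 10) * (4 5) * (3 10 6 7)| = 10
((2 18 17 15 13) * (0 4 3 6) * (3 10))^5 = ((0 4 10 3 6)(2 18 17 15 13))^5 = (18)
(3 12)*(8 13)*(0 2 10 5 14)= (0 2 10 5 14)(3 12)(8 13)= [2, 1, 10, 12, 4, 14, 6, 7, 13, 9, 5, 11, 3, 8, 0]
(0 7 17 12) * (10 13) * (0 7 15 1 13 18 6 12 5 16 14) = (0 15 1 13 10 18 6 12 7 17 5 16 14) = [15, 13, 2, 3, 4, 16, 12, 17, 8, 9, 18, 11, 7, 10, 0, 1, 14, 5, 6]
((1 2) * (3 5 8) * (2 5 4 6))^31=(1 3 2 8 6 5 4)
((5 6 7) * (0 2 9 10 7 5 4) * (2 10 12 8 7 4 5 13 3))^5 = (0 4 10)(2 5 9 6 12 13 8 3 7)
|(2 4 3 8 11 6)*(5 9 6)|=|(2 4 3 8 11 5 9 6)|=8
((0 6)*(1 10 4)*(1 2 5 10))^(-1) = (0 6)(2 4 10 5)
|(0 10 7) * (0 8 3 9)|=6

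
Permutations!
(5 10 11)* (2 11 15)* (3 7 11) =(2 3 7 11 5 10 15) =[0, 1, 3, 7, 4, 10, 6, 11, 8, 9, 15, 5, 12, 13, 14, 2]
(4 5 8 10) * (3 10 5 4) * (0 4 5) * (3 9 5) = (0 4 3 10 9 5 8) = [4, 1, 2, 10, 3, 8, 6, 7, 0, 5, 9]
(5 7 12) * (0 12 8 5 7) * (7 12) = [7, 1, 2, 3, 4, 0, 6, 8, 5, 9, 10, 11, 12] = (12)(0 7 8 5)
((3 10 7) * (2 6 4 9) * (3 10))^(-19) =(2 6 4 9)(7 10)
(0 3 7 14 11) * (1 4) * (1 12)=(0 3 7 14 11)(1 4 12)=[3, 4, 2, 7, 12, 5, 6, 14, 8, 9, 10, 0, 1, 13, 11]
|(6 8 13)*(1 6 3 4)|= 6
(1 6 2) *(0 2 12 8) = (0 2 1 6 12 8) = [2, 6, 1, 3, 4, 5, 12, 7, 0, 9, 10, 11, 8]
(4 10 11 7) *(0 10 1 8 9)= (0 10 11 7 4 1 8 9)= [10, 8, 2, 3, 1, 5, 6, 4, 9, 0, 11, 7]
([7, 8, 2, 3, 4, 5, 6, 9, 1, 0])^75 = (9)(1 8)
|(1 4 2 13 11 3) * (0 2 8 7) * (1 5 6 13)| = |(0 2 1 4 8 7)(3 5 6 13 11)| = 30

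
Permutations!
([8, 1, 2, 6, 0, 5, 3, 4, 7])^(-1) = [4, 1, 2, 6, 7, 5, 3, 8, 0]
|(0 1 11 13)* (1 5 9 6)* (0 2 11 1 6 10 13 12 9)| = 6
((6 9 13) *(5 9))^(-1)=((5 9 13 6))^(-1)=(5 6 13 9)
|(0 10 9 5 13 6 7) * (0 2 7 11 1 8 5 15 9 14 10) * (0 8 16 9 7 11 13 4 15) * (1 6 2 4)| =12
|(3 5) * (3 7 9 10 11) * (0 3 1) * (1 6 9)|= |(0 3 5 7 1)(6 9 10 11)|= 20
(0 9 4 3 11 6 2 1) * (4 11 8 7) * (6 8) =(0 9 11 8 7 4 3 6 2 1) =[9, 0, 1, 6, 3, 5, 2, 4, 7, 11, 10, 8]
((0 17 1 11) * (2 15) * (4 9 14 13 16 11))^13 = (0 9 11 4 16 1 13 17 14)(2 15)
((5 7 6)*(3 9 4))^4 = ((3 9 4)(5 7 6))^4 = (3 9 4)(5 7 6)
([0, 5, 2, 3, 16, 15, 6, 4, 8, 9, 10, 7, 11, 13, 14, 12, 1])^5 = (1 7 15 16 11 5 4 12)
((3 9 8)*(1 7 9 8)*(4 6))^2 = (1 9 7)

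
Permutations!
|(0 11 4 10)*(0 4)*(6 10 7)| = |(0 11)(4 7 6 10)| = 4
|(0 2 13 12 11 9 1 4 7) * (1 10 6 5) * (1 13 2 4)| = 21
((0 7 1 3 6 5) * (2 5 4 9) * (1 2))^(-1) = ((0 7 2 5)(1 3 6 4 9))^(-1) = (0 5 2 7)(1 9 4 6 3)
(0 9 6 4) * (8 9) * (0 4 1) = [8, 0, 2, 3, 4, 5, 1, 7, 9, 6] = (0 8 9 6 1)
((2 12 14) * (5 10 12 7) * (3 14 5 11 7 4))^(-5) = (2 14 3 4)(5 10 12)(7 11)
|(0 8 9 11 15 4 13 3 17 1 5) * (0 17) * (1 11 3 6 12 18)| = 20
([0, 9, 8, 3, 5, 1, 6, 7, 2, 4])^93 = (1 9 4 5)(2 8)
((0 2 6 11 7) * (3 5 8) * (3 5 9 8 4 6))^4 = (0 8 11 3 4)(2 5 7 9 6)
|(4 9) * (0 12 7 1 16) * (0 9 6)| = |(0 12 7 1 16 9 4 6)| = 8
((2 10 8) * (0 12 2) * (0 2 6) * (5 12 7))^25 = (12)(2 10 8) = ((0 7 5 12 6)(2 10 8))^25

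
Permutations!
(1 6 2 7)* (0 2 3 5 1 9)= (0 2 7 9)(1 6 3 5)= [2, 6, 7, 5, 4, 1, 3, 9, 8, 0]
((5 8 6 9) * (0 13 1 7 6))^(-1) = (0 8 5 9 6 7 1 13)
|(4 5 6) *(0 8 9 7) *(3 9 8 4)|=|(0 4 5 6 3 9 7)|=7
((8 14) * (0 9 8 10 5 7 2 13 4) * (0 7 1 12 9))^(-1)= (1 5 10 14 8 9 12)(2 7 4 13)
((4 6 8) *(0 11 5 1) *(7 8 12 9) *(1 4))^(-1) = (0 1 8 7 9 12 6 4 5 11)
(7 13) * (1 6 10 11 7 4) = (1 6 10 11 7 13 4) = [0, 6, 2, 3, 1, 5, 10, 13, 8, 9, 11, 7, 12, 4]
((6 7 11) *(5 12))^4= (12)(6 7 11)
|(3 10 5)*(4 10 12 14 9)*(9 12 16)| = |(3 16 9 4 10 5)(12 14)| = 6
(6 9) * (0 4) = (0 4)(6 9) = [4, 1, 2, 3, 0, 5, 9, 7, 8, 6]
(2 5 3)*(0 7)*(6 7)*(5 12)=(0 6 7)(2 12 5 3)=[6, 1, 12, 2, 4, 3, 7, 0, 8, 9, 10, 11, 5]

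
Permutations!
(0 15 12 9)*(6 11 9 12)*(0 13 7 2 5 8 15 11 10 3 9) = (0 11)(2 5 8 15 6 10 3 9 13 7) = [11, 1, 5, 9, 4, 8, 10, 2, 15, 13, 3, 0, 12, 7, 14, 6]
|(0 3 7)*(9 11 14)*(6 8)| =6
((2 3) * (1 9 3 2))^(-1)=(1 3 9)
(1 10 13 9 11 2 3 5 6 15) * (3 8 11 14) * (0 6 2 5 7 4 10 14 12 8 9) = (0 6 15 1 14 3 7 4 10 13)(2 9 12 8 11 5) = [6, 14, 9, 7, 10, 2, 15, 4, 11, 12, 13, 5, 8, 0, 3, 1]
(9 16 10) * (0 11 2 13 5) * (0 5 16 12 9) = (0 11 2 13 16 10)(9 12) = [11, 1, 13, 3, 4, 5, 6, 7, 8, 12, 0, 2, 9, 16, 14, 15, 10]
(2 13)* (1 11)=[0, 11, 13, 3, 4, 5, 6, 7, 8, 9, 10, 1, 12, 2]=(1 11)(2 13)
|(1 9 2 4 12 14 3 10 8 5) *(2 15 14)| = |(1 9 15 14 3 10 8 5)(2 4 12)| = 24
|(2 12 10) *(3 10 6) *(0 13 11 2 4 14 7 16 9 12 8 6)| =14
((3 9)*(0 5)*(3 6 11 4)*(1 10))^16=(3 9 6 11 4)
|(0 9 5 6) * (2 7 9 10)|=7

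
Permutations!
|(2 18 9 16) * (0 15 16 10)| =|(0 15 16 2 18 9 10)| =7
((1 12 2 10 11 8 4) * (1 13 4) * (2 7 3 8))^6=(13)(1 12 7 3 8)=((1 12 7 3 8)(2 10 11)(4 13))^6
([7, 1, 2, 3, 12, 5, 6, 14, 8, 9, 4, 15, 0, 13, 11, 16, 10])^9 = [0, 1, 2, 3, 4, 5, 6, 7, 8, 9, 10, 11, 12, 13, 14, 15, 16]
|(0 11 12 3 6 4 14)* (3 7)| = 8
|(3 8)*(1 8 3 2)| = 3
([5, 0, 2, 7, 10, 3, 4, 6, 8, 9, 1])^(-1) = (0 1 10 4 6 7 3 5)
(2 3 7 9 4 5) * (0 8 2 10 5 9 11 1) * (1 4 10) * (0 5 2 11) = [8, 5, 3, 7, 9, 1, 6, 0, 11, 10, 2, 4] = (0 8 11 4 9 10 2 3 7)(1 5)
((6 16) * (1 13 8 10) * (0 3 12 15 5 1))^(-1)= (0 10 8 13 1 5 15 12 3)(6 16)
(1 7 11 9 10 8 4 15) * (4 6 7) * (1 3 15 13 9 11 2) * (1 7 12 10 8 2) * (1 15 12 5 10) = (1 4 13 9 8 6 5 10 2 7 15 3 12) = [0, 4, 7, 12, 13, 10, 5, 15, 6, 8, 2, 11, 1, 9, 14, 3]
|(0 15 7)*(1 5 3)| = |(0 15 7)(1 5 3)| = 3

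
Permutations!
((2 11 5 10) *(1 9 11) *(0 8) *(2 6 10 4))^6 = (11) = ((0 8)(1 9 11 5 4 2)(6 10))^6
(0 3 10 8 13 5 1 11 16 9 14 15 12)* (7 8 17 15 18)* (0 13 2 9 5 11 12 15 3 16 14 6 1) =(0 16 5)(1 12 13 11 14 18 7 8 2 9 6)(3 10 17) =[16, 12, 9, 10, 4, 0, 1, 8, 2, 6, 17, 14, 13, 11, 18, 15, 5, 3, 7]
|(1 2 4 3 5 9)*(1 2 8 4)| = |(1 8 4 3 5 9 2)| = 7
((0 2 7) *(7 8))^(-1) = ((0 2 8 7))^(-1) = (0 7 8 2)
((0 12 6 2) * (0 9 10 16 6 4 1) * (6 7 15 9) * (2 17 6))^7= (0 1 4 12)(6 17)(7 9 16 15 10)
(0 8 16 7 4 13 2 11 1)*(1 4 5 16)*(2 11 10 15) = (0 8 1)(2 10 15)(4 13 11)(5 16 7) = [8, 0, 10, 3, 13, 16, 6, 5, 1, 9, 15, 4, 12, 11, 14, 2, 7]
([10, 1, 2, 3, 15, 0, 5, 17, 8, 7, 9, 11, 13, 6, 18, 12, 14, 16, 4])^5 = (0 16 12 10 14 13 9 18 6 7 4 5 17 15)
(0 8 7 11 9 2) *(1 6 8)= [1, 6, 0, 3, 4, 5, 8, 11, 7, 2, 10, 9]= (0 1 6 8 7 11 9 2)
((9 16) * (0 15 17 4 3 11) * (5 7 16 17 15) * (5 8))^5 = (0 9)(3 7)(4 5)(8 17)(11 16)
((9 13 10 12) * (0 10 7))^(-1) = ((0 10 12 9 13 7))^(-1) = (0 7 13 9 12 10)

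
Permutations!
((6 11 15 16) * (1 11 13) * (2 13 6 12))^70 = (16)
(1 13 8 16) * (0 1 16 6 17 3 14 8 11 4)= (0 1 13 11 4)(3 14 8 6 17)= [1, 13, 2, 14, 0, 5, 17, 7, 6, 9, 10, 4, 12, 11, 8, 15, 16, 3]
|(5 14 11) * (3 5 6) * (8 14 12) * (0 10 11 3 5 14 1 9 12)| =20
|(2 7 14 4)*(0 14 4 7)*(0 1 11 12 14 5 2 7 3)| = 8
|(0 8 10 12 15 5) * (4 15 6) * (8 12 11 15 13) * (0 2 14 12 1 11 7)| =14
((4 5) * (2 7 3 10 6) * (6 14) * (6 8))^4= (2 14 7 8 3 6 10)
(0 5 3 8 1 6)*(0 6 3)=[5, 3, 2, 8, 4, 0, 6, 7, 1]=(0 5)(1 3 8)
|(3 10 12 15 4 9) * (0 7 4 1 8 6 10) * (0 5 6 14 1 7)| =|(1 8 14)(3 5 6 10 12 15 7 4 9)| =9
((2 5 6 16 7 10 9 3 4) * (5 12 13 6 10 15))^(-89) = ((2 12 13 6 16 7 15 5 10 9 3 4))^(-89) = (2 5 13 9 16 4 15 12 10 6 3 7)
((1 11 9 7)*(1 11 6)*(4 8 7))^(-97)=(1 6)(4 11 8 9 7)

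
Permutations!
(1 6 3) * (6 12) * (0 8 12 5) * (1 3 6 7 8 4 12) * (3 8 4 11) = (0 11 3 8 1 5)(4 12 7) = [11, 5, 2, 8, 12, 0, 6, 4, 1, 9, 10, 3, 7]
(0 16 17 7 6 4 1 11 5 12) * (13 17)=[16, 11, 2, 3, 1, 12, 4, 6, 8, 9, 10, 5, 0, 17, 14, 15, 13, 7]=(0 16 13 17 7 6 4 1 11 5 12)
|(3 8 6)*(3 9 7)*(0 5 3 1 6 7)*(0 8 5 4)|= 10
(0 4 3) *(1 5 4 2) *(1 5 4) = [2, 4, 5, 0, 3, 1] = (0 2 5 1 4 3)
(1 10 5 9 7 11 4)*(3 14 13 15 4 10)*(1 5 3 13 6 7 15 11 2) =(1 13 11 10 3 14 6 7 2)(4 5 9 15) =[0, 13, 1, 14, 5, 9, 7, 2, 8, 15, 3, 10, 12, 11, 6, 4]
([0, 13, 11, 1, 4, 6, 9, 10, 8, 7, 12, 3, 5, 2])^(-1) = (1 3 11 2 13)(5 12 10 7 9 6)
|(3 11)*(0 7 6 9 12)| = |(0 7 6 9 12)(3 11)| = 10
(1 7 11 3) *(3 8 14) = (1 7 11 8 14 3) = [0, 7, 2, 1, 4, 5, 6, 11, 14, 9, 10, 8, 12, 13, 3]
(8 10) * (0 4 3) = (0 4 3)(8 10) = [4, 1, 2, 0, 3, 5, 6, 7, 10, 9, 8]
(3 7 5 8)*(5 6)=(3 7 6 5 8)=[0, 1, 2, 7, 4, 8, 5, 6, 3]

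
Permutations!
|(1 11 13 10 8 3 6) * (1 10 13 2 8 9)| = 8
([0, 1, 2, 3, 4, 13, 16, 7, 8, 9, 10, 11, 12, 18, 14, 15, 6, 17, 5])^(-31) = (5 18 13)(6 16)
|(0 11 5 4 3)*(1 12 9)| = 15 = |(0 11 5 4 3)(1 12 9)|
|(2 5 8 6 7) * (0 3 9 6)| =|(0 3 9 6 7 2 5 8)| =8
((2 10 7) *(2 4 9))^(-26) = (2 9 4 7 10)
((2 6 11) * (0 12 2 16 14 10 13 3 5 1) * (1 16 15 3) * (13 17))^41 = ((0 12 2 6 11 15 3 5 16 14 10 17 13 1))^41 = (0 1 13 17 10 14 16 5 3 15 11 6 2 12)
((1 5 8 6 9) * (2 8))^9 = (1 8)(2 9)(5 6)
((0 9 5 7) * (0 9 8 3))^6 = (9)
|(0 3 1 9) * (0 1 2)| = |(0 3 2)(1 9)| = 6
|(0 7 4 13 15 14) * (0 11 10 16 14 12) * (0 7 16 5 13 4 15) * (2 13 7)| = 11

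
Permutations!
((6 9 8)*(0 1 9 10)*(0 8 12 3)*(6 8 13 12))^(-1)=(0 3 12 13 10 6 9 1)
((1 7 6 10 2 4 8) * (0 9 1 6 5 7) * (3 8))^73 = (0 9 1)(2 4 3 8 6 10)(5 7)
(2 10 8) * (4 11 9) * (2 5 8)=(2 10)(4 11 9)(5 8)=[0, 1, 10, 3, 11, 8, 6, 7, 5, 4, 2, 9]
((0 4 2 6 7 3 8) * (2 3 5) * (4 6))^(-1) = ((0 6 7 5 2 4 3 8))^(-1) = (0 8 3 4 2 5 7 6)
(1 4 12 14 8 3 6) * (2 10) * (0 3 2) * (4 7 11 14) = [3, 7, 10, 6, 12, 5, 1, 11, 2, 9, 0, 14, 4, 13, 8] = (0 3 6 1 7 11 14 8 2 10)(4 12)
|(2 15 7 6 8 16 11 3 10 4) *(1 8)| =11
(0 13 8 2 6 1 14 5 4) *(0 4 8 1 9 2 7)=(0 13 1 14 5 8 7)(2 6 9)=[13, 14, 6, 3, 4, 8, 9, 0, 7, 2, 10, 11, 12, 1, 5]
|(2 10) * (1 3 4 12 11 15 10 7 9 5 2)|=|(1 3 4 12 11 15 10)(2 7 9 5)|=28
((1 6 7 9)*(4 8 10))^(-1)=(1 9 7 6)(4 10 8)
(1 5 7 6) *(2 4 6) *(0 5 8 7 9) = (0 5 9)(1 8 7 2 4 6) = [5, 8, 4, 3, 6, 9, 1, 2, 7, 0]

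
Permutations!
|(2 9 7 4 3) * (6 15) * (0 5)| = |(0 5)(2 9 7 4 3)(6 15)| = 10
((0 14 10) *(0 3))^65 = ((0 14 10 3))^65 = (0 14 10 3)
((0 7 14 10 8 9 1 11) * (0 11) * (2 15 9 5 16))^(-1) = ((0 7 14 10 8 5 16 2 15 9 1))^(-1) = (0 1 9 15 2 16 5 8 10 14 7)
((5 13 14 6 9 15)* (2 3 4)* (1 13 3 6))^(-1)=(1 14 13)(2 4 3 5 15 9 6)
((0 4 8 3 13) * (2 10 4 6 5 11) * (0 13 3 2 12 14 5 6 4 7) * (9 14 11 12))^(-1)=((0 4 8 2 10 7)(5 12 11 9 14))^(-1)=(0 7 10 2 8 4)(5 14 9 11 12)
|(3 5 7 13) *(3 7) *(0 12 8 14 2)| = |(0 12 8 14 2)(3 5)(7 13)| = 10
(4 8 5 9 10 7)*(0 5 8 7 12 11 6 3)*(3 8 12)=[5, 1, 2, 0, 7, 9, 8, 4, 12, 10, 3, 6, 11]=(0 5 9 10 3)(4 7)(6 8 12 11)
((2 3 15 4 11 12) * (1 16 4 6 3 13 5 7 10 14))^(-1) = (1 14 10 7 5 13 2 12 11 4 16)(3 6 15)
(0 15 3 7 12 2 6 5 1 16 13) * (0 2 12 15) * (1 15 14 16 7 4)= [0, 7, 6, 4, 1, 15, 5, 14, 8, 9, 10, 11, 12, 2, 16, 3, 13]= (1 7 14 16 13 2 6 5 15 3 4)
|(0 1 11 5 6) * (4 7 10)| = |(0 1 11 5 6)(4 7 10)| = 15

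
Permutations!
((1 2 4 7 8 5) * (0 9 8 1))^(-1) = ((0 9 8 5)(1 2 4 7))^(-1) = (0 5 8 9)(1 7 4 2)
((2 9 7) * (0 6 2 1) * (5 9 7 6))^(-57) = ((0 5 9 6 2 7 1))^(-57) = (0 1 7 2 6 9 5)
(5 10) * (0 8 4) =[8, 1, 2, 3, 0, 10, 6, 7, 4, 9, 5] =(0 8 4)(5 10)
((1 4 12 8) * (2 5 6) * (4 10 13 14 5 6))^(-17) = (1 8 12 4 5 14 13 10)(2 6)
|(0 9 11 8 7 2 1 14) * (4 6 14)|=|(0 9 11 8 7 2 1 4 6 14)|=10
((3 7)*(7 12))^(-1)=(3 7 12)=((3 12 7))^(-1)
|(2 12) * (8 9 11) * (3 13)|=6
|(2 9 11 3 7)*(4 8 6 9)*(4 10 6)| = 14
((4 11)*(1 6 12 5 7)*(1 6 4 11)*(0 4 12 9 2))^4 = (0 5 2 12 9 1 6 4 7)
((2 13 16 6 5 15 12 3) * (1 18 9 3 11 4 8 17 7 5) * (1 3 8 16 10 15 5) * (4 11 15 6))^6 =((1 18 9 8 17 7)(2 13 10 6 3)(4 16)(12 15))^6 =(18)(2 13 10 6 3)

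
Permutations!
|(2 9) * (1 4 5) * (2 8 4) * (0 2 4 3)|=|(0 2 9 8 3)(1 4 5)|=15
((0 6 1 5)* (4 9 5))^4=((0 6 1 4 9 5))^4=(0 9 1)(4 6 5)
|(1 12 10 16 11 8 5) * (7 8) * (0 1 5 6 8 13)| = |(0 1 12 10 16 11 7 13)(6 8)| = 8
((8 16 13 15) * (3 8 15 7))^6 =(3 8 16 13 7)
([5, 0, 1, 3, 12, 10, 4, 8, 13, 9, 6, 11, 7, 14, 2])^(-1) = [1, 2, 14, 3, 6, 0, 10, 12, 7, 9, 5, 11, 4, 8, 13]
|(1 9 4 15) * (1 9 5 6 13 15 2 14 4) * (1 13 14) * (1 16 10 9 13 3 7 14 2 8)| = 12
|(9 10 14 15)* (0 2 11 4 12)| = 20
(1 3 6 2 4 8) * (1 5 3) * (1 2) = (1 2 4 8 5 3 6) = [0, 2, 4, 6, 8, 3, 1, 7, 5]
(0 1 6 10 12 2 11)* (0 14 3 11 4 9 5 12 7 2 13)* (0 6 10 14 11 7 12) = (0 1 10 12 13 6 14 3 7 2 4 9 5) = [1, 10, 4, 7, 9, 0, 14, 2, 8, 5, 12, 11, 13, 6, 3]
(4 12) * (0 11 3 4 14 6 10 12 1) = (0 11 3 4 1)(6 10 12 14) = [11, 0, 2, 4, 1, 5, 10, 7, 8, 9, 12, 3, 14, 13, 6]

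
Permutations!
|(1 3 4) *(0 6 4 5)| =6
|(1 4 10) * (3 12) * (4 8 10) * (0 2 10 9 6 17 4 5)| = 10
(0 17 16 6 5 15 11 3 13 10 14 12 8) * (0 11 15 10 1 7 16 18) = (0 17 18)(1 7 16 6 5 10 14 12 8 11 3 13) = [17, 7, 2, 13, 4, 10, 5, 16, 11, 9, 14, 3, 8, 1, 12, 15, 6, 18, 0]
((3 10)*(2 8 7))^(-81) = (3 10)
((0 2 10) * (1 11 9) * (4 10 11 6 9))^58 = (0 4 2 10 11)(1 6 9) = ((0 2 11 4 10)(1 6 9))^58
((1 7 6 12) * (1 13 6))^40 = (6 12 13)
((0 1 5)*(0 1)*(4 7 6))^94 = (4 7 6)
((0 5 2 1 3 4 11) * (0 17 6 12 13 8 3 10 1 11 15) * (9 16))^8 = ((0 5 2 11 17 6 12 13 8 3 4 15)(1 10)(9 16))^8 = (0 8 17)(2 4 12)(3 6 5)(11 15 13)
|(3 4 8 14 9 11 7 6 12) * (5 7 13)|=|(3 4 8 14 9 11 13 5 7 6 12)|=11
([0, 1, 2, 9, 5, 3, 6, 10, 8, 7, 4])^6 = (10)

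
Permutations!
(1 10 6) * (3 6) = (1 10 3 6) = [0, 10, 2, 6, 4, 5, 1, 7, 8, 9, 3]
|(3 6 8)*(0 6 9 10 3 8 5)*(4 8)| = |(0 6 5)(3 9 10)(4 8)| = 6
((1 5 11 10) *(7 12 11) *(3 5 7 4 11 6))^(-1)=(1 10 11 4 5 3 6 12 7)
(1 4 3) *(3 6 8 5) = (1 4 6 8 5 3) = [0, 4, 2, 1, 6, 3, 8, 7, 5]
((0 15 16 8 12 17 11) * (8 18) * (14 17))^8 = ((0 15 16 18 8 12 14 17 11))^8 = (0 11 17 14 12 8 18 16 15)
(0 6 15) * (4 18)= (0 6 15)(4 18)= [6, 1, 2, 3, 18, 5, 15, 7, 8, 9, 10, 11, 12, 13, 14, 0, 16, 17, 4]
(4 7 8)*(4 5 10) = (4 7 8 5 10) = [0, 1, 2, 3, 7, 10, 6, 8, 5, 9, 4]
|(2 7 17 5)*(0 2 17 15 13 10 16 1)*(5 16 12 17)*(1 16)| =|(0 2 7 15 13 10 12 17 1)| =9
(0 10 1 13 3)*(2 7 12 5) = (0 10 1 13 3)(2 7 12 5) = [10, 13, 7, 0, 4, 2, 6, 12, 8, 9, 1, 11, 5, 3]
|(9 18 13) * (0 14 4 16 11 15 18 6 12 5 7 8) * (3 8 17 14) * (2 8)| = 52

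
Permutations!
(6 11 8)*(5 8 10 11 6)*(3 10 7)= (3 10 11 7)(5 8)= [0, 1, 2, 10, 4, 8, 6, 3, 5, 9, 11, 7]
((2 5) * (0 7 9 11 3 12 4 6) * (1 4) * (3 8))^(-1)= ((0 7 9 11 8 3 12 1 4 6)(2 5))^(-1)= (0 6 4 1 12 3 8 11 9 7)(2 5)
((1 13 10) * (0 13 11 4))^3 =((0 13 10 1 11 4))^3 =(0 1)(4 10)(11 13)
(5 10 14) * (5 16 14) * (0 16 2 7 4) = (0 16 14 2 7 4)(5 10) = [16, 1, 7, 3, 0, 10, 6, 4, 8, 9, 5, 11, 12, 13, 2, 15, 14]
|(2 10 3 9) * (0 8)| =4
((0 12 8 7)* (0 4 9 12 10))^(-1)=((0 10)(4 9 12 8 7))^(-1)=(0 10)(4 7 8 12 9)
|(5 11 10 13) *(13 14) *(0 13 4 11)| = 12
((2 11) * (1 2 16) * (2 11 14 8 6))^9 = (16)(2 14 8 6)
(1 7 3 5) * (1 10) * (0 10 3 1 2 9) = (0 10 2 9)(1 7)(3 5) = [10, 7, 9, 5, 4, 3, 6, 1, 8, 0, 2]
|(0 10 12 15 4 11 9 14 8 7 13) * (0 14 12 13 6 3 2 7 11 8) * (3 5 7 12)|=24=|(0 10 13 14)(2 12 15 4 8 11 9 3)(5 7 6)|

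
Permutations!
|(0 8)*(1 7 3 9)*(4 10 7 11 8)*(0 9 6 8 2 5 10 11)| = |(0 4 11 2 5 10 7 3 6 8 9 1)| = 12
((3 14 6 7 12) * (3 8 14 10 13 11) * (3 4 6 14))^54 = (14)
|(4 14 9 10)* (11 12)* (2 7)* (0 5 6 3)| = |(0 5 6 3)(2 7)(4 14 9 10)(11 12)| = 4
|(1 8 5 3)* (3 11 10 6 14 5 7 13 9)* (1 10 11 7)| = |(1 8)(3 10 6 14 5 7 13 9)| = 8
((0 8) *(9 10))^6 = (10)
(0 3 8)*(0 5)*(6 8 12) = [3, 1, 2, 12, 4, 0, 8, 7, 5, 9, 10, 11, 6] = (0 3 12 6 8 5)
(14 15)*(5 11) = (5 11)(14 15) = [0, 1, 2, 3, 4, 11, 6, 7, 8, 9, 10, 5, 12, 13, 15, 14]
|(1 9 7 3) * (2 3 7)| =|(1 9 2 3)| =4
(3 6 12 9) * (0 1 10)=(0 1 10)(3 6 12 9)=[1, 10, 2, 6, 4, 5, 12, 7, 8, 3, 0, 11, 9]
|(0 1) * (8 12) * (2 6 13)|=6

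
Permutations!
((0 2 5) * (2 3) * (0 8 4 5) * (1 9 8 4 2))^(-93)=(0 9)(1 2)(3 8)(4 5)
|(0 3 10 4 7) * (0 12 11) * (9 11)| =|(0 3 10 4 7 12 9 11)| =8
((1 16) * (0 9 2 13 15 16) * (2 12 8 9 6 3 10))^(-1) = ((0 6 3 10 2 13 15 16 1)(8 9 12))^(-1) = (0 1 16 15 13 2 10 3 6)(8 12 9)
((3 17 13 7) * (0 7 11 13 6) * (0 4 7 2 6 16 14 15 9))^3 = (0 4 17 15 2 7 16 9 6 3 14)(11 13)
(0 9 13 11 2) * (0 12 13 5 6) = (0 9 5 6)(2 12 13 11) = [9, 1, 12, 3, 4, 6, 0, 7, 8, 5, 10, 2, 13, 11]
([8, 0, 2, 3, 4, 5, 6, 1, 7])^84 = [0, 1, 2, 3, 4, 5, 6, 7, 8]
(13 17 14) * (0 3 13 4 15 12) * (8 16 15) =[3, 1, 2, 13, 8, 5, 6, 7, 16, 9, 10, 11, 0, 17, 4, 12, 15, 14] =(0 3 13 17 14 4 8 16 15 12)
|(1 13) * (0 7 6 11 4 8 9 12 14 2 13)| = 12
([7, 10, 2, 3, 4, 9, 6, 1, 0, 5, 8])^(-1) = (0 8 10 1 7)(5 9)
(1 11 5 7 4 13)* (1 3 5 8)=(1 11 8)(3 5 7 4 13)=[0, 11, 2, 5, 13, 7, 6, 4, 1, 9, 10, 8, 12, 3]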